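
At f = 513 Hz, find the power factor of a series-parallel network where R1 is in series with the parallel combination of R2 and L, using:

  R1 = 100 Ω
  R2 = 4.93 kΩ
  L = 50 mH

Step 1 — Angular frequency: ω = 2π·f = 2π·513 = 3223 rad/s.
Step 2 — Component impedances:
  R1: Z = R = 100 Ω
  R2: Z = R = 4930 Ω
  L: Z = jωL = j·3223·0.05 = 0 + j161.2 Ω
Step 3 — Parallel branch: R2 || L = 1/(1/R2 + 1/L) = 5.263 + j161 Ω.
Step 4 — Series with R1: Z_total = R1 + (R2 || L) = 105.3 + j161 Ω = 192.4∠56.8° Ω.
Step 5 — Power factor: PF = cos(φ) = Re(Z)/|Z| = 105.26/192.35 = 0.5472.
Step 6 — Type: Im(Z) = 161 ⇒ lagging (phase φ = 56.8°).

PF = 0.5472 (lagging, φ = 56.8°)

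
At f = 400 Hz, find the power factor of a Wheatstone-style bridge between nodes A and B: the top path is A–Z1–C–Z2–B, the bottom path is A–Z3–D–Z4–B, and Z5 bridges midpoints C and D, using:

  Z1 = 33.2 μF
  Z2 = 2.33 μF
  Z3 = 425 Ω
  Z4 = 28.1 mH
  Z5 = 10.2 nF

Step 1 — Angular frequency: ω = 2π·f = 2π·400 = 2513 rad/s.
Step 2 — Component impedances:
  Z1: Z = 1/(jωC) = -j/(ω·C) = 0 - j11.98 Ω
  Z2: Z = 1/(jωC) = -j/(ω·C) = 0 - j170.8 Ω
  Z3: Z = R = 425 Ω
  Z4: Z = jωL = j·2513·0.0281 = 0 + j70.62 Ω
  Z5: Z = 1/(jωC) = -j/(ω·C) = 0 - j3.901e+04 Ω
Step 3 — Bridge requires nodal analysis (the Z5 bridge couples midpoints C and D, so the two paths cannot be reduced to a simple series/parallel combination). Setting node B to ground and injecting 1 A at node A, the 3-node admittance system at A, C, D solves to V_A = Z_AB = 73.14 - j162.8 Ω = 178.4∠-65.8° Ω.
Step 4 — Power factor: PF = cos(φ) = Re(Z)/|Z| = 73.14/178.43 = 0.4099.
Step 5 — Type: Im(Z) = -162.8 ⇒ leading (phase φ = -65.8°).

PF = 0.4099 (leading, φ = -65.8°)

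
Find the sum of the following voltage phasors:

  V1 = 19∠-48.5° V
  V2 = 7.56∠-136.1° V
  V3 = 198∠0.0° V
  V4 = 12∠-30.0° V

Step 1 — Convert each phasor to rectangular form:
  V1 = 19·(cos(-48.5°) + j·sin(-48.5°)) = 12.59 - j14.23 V
  V2 = 7.56·(cos(-136.1°) + j·sin(-136.1°)) = -5.447 - j5.242 V
  V3 = 198·(cos(0.0°) + j·sin(0.0°)) = 198 V
  V4 = 12·(cos(-30.0°) + j·sin(-30.0°)) = 10.39 - j6 V
Step 2 — Sum components: V_total = 215.5 - j25.47 V.
Step 3 — Convert to polar: |V_total| = 217 V, ∠V_total = -6.7°.

V_total = 217∠-6.7° V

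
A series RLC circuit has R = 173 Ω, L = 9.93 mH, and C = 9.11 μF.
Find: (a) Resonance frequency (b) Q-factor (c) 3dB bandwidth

Step 1 — Resonance: ω₀ = 1/√(LC) = 1/√(0.00993·9.11e-06) = 3325 rad/s.
Step 2 — f₀ = ω₀/(2π) = 529.2 Hz.
Step 3 — Series Q: Q = ω₀L/R = 3325·0.00993/173 = 0.1908.
Step 4 — Bandwidth: Δω = ω₀/Q = 1.742e+04 rad/s; BW = Δω/(2π) = 2773 Hz.

(a) f₀ = 529.2 Hz  (b) Q = 0.1908  (c) BW = 2773 Hz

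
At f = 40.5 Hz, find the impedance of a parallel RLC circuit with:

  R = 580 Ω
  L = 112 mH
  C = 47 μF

Step 1 — Angular frequency: ω = 2π·f = 2π·40.5 = 254.5 rad/s.
Step 2 — Component impedances:
  R: Z = R = 580 Ω
  L: Z = jωL = j·254.5·0.112 = 0 + j28.5 Ω
  C: Z = 1/(jωC) = -j/(ω·C) = 0 - j83.61 Ω
Step 3 — Parallel combination: 1/Z_total = 1/R + 1/L + 1/C; Z_total = 3.206 + j43 Ω = 43.12∠85.7° Ω.

Z = 3.206 + j43 Ω = 43.12∠85.7° Ω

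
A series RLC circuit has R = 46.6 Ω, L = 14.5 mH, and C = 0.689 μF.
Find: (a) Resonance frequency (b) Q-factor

Step 1 — Resonance condition Im(Z)=0 gives ω₀ = 1/√(LC).
Step 2 — ω₀ = 1/√(0.0145·6.89e-07) = 1e+04 rad/s.
Step 3 — f₀ = ω₀/(2π) = 1592 Hz.
Step 4 — Series Q: Q = ω₀L/R = 1e+04·0.0145/46.6 = 3.113.

(a) f₀ = 1592 Hz  (b) Q = 3.113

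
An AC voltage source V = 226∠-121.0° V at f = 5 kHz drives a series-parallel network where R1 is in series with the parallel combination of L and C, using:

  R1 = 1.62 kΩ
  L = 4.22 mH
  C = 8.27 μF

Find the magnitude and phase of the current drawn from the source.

Step 1 — Angular frequency: ω = 2π·f = 2π·5000 = 3.142e+04 rad/s.
Step 2 — Component impedances:
  R1: Z = R = 1620 Ω
  L: Z = jωL = j·3.142e+04·0.00422 = 0 + j132.6 Ω
  C: Z = 1/(jωC) = -j/(ω·C) = 0 - j3.849 Ω
Step 3 — Parallel branch: L || C = 1/(1/L + 1/C) = 0 - j3.964 Ω.
Step 4 — Series with R1: Z_total = R1 + (L || C) = 1620 - j3.964 Ω = 1620∠-0.1° Ω.
Step 5 — Source phasor: V = 226∠-121.0° V = -116.4 - j193.7 V.
Step 6 — Ohm's law: I = V / Z_total = (-116.4 - j193.7) / (1620 - j3.964) = -0.07156 - j0.1198 A.
Step 7 — Convert to polar: |I| = 0.1395 A, ∠I = -120.9°.

I = 0.1395∠-120.9° A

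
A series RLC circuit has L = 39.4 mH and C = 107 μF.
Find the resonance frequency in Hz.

Step 1 — Resonance condition Im(Z)=0 gives ω₀ = 1/√(LC).
Step 2 — ω₀ = 1/√(0.0394·0.000107) = 487 rad/s.
Step 3 — f₀ = ω₀/(2π) = 77.51 Hz.

f₀ = 77.51 Hz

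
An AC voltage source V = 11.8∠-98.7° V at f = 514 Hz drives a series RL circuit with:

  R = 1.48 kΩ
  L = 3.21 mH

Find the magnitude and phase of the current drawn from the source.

Step 1 — Angular frequency: ω = 2π·f = 2π·514 = 3230 rad/s.
Step 2 — Component impedances:
  R: Z = R = 1480 Ω
  L: Z = jωL = j·3230·0.00321 = 0 + j10.37 Ω
Step 3 — Series combination: Z_total = R + L = 1480 + j10.37 Ω = 1480∠0.4° Ω.
Step 4 — Source phasor: V = 11.8∠-98.7° V = -1.785 - j11.66 V.
Step 5 — Ohm's law: I = V / Z_total = (-1.785 - j11.66) / (1480 + j10.37) = -0.001261 - j0.007872 A.
Step 6 — Convert to polar: |I| = 0.007973 A, ∠I = -99.1°.

I = 0.007973∠-99.1° A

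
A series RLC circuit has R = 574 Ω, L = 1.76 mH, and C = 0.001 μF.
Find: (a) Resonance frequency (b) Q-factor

Step 1 — Resonance condition Im(Z)=0 gives ω₀ = 1/√(LC).
Step 2 — ω₀ = 1/√(0.00176·1e-09) = 7.538e+05 rad/s.
Step 3 — f₀ = ω₀/(2π) = 1.2e+05 Hz.
Step 4 — Series Q: Q = ω₀L/R = 7.538e+05·0.00176/574 = 2.311.

(a) f₀ = 1.2e+05 Hz  (b) Q = 2.311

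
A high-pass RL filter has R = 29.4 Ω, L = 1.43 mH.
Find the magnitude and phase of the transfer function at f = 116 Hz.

Step 1 — Angular frequency: ω = 2π·116 = 728.8 rad/s.
Step 2 — Transfer function: H(jω) = jωL/(R + jωL).
Step 3 — Numerator jωL = j·1.042; denominator R + jωL = 29.4 + j1.042.
Step 4 — H = 0.001255 + j0.03541.
Step 5 — Magnitude: |H| = 0.03543 (-29.0 dB); phase: φ = 88.0°.

|H| = 0.03543 (-29.0 dB), φ = 88.0°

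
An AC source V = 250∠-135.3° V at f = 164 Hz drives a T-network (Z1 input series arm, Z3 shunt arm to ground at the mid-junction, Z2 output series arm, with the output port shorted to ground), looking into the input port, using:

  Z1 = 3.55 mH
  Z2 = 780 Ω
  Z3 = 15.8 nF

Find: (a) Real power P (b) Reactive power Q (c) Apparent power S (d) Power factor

Step 1 — Angular frequency: ω = 2π·f = 2π·164 = 1030 rad/s.
Step 2 — Component impedances:
  Z1: Z = jωL = j·1030·0.00355 = 0 + j3.658 Ω
  Z2: Z = R = 780 Ω
  Z3: Z = 1/(jωC) = -j/(ω·C) = 0 - j6.142e+04 Ω
Step 3 — With the output port shorted to ground, the output series arm Z2 runs from the junction to ground; the shunt arm Z3 also runs from the junction to ground. They appear in parallel: Z3 || Z2 = 779.9 - j9.904 Ω.
Step 4 — Series with input arm Z1: Z_in = Z1 + (Z3 || Z2) = 779.9 - j6.246 Ω = 779.9∠-0.5° Ω.
Step 5 — Source phasor: V = 250∠-135.3° V = -177.7 - j175.8 V.
Step 6 — Current: I = V / Z = -0.226 - j0.2273 A = 0.3206∠-134.8° A.
Step 7 — Complex power: S = V·I* = 80.14 - j0.6418 VA.
Step 8 — Real power: P = Re(S) = 80.14 W.
Step 9 — Reactive power: Q = Im(S) = -0.6418 VAR.
Step 10 — Apparent power: |S| = 80.14 VA.
Step 11 — Power factor: PF = P/|S| = 1 (leading).

(a) P = 80.14 W  (b) Q = -0.6418 VAR  (c) S = 80.14 VA  (d) PF = 1 (leading)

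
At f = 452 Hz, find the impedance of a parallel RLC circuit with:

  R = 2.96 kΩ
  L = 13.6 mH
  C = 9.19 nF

Step 1 — Angular frequency: ω = 2π·f = 2π·452 = 2840 rad/s.
Step 2 — Component impedances:
  R: Z = R = 2960 Ω
  L: Z = jωL = j·2840·0.0136 = 0 + j38.62 Ω
  C: Z = 1/(jωC) = -j/(ω·C) = 0 - j3.831e+04 Ω
Step 3 — Parallel combination: 1/Z_total = 1/R + 1/L + 1/C; Z_total = 0.5049 + j38.66 Ω = 38.66∠89.3° Ω.

Z = 0.5049 + j38.66 Ω = 38.66∠89.3° Ω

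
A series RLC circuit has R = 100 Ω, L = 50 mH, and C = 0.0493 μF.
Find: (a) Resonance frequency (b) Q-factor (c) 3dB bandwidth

Step 1 — Resonance: ω₀ = 1/√(LC) = 1/√(0.05·4.93e-08) = 2.014e+04 rad/s.
Step 2 — f₀ = ω₀/(2π) = 3206 Hz.
Step 3 — Series Q: Q = ω₀L/R = 2.014e+04·0.05/100 = 10.07.
Step 4 — Bandwidth: Δω = ω₀/Q = 2000 rad/s; BW = Δω/(2π) = 318.3 Hz.

(a) f₀ = 3206 Hz  (b) Q = 10.07  (c) BW = 318.3 Hz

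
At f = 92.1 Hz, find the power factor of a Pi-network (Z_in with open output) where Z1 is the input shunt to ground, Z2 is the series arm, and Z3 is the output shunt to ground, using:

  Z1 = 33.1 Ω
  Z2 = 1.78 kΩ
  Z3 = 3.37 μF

Step 1 — Angular frequency: ω = 2π·f = 2π·92.1 = 578.7 rad/s.
Step 2 — Component impedances:
  Z1: Z = R = 33.1 Ω
  Z2: Z = R = 1780 Ω
  Z3: Z = 1/(jωC) = -j/(ω·C) = 0 - j512.8 Ω
Step 3 — With open output, the series arm Z2 and the output shunt Z3 appear in series to ground: Z2 + Z3 = 1780 - j512.8 Ω.
Step 4 — Parallel with input shunt Z1: Z_in = Z1 || (Z2 + Z3) = 32.54 - j0.1582 Ω = 32.54∠-0.3° Ω.
Step 5 — Power factor: PF = cos(φ) = Re(Z)/|Z| = 32.54/32.54 = 1.
Step 6 — Type: Im(Z) = -0.1582 ⇒ leading (phase φ = -0.3°).

PF = 1 (leading, φ = -0.3°)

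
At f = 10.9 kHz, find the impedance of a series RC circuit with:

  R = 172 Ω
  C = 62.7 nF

Step 1 — Angular frequency: ω = 2π·f = 2π·1.09e+04 = 6.849e+04 rad/s.
Step 2 — Component impedances:
  R: Z = R = 172 Ω
  C: Z = 1/(jωC) = -j/(ω·C) = 0 - j232.9 Ω
Step 3 — Series combination: Z_total = R + C = 172 - j232.9 Ω = 289.5∠-53.6° Ω.

Z = 172 - j232.9 Ω = 289.5∠-53.6° Ω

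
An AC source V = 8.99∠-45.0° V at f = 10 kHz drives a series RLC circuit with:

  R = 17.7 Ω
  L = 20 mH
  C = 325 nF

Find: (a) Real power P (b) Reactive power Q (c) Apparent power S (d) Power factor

Step 1 — Angular frequency: ω = 2π·f = 2π·1e+04 = 6.283e+04 rad/s.
Step 2 — Component impedances:
  R: Z = R = 17.7 Ω
  L: Z = jωL = j·6.283e+04·0.02 = 0 + j1257 Ω
  C: Z = 1/(jωC) = -j/(ω·C) = 0 - j48.97 Ω
Step 3 — Series combination: Z_total = R + L + C = 17.7 + j1208 Ω = 1208∠89.2° Ω.
Step 4 — Source phasor: V = 8.99∠-45.0° V = 6.357 - j6.357 V.
Step 5 — Current: I = V / Z = -0.005186 - j0.00534 A = 0.007443∠-134.2° A.
Step 6 — Complex power: S = V·I* = 0.0009806 + j0.06691 VA.
Step 7 — Real power: P = Re(S) = 0.0009806 W.
Step 8 — Reactive power: Q = Im(S) = 0.06691 VAR.
Step 9 — Apparent power: |S| = 0.06692 VA.
Step 10 — Power factor: PF = P/|S| = 0.01465 (lagging).

(a) P = 0.0009806 W  (b) Q = 0.06691 VAR  (c) S = 0.06692 VA  (d) PF = 0.01465 (lagging)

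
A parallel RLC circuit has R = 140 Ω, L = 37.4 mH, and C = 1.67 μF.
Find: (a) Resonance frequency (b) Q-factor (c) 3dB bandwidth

Step 1 — Resonance: ω₀ = 1/√(LC) = 1/√(0.0374·1.67e-06) = 4001 rad/s.
Step 2 — f₀ = ω₀/(2π) = 636.8 Hz.
Step 3 — Parallel Q: Q = R/(ω₀L) = 140/(4001·0.0374) = 0.9355.
Step 4 — Bandwidth: Δω = ω₀/Q = 4277 rad/s; BW = Δω/(2π) = 680.7 Hz.

(a) f₀ = 636.8 Hz  (b) Q = 0.9355  (c) BW = 680.7 Hz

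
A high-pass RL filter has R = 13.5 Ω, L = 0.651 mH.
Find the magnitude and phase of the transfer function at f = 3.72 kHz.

Step 1 — Angular frequency: ω = 2π·3720 = 2.337e+04 rad/s.
Step 2 — Transfer function: H(jω) = jωL/(R + jωL).
Step 3 — Numerator jωL = j·15.22; denominator R + jωL = 13.5 + j15.22.
Step 4 — H = 0.5595 + j0.4964.
Step 5 — Magnitude: |H| = 0.748 (-2.5 dB); phase: φ = 41.6°.

|H| = 0.748 (-2.5 dB), φ = 41.6°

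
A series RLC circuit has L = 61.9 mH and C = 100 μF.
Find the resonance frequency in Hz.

Step 1 — Resonance condition Im(Z)=0 gives ω₀ = 1/√(LC).
Step 2 — ω₀ = 1/√(0.0619·0.0001) = 401.9 rad/s.
Step 3 — f₀ = ω₀/(2π) = 63.97 Hz.

f₀ = 63.97 Hz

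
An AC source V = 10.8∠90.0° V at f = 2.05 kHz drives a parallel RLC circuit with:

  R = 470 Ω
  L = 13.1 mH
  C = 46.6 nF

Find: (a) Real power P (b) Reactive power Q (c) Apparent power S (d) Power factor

Step 1 — Angular frequency: ω = 2π·f = 2π·2050 = 1.288e+04 rad/s.
Step 2 — Component impedances:
  R: Z = R = 470 Ω
  L: Z = jωL = j·1.288e+04·0.0131 = 0 + j168.7 Ω
  C: Z = 1/(jωC) = -j/(ω·C) = 0 - j1666 Ω
Step 3 — Parallel combination: 1/Z_total = 1/R + 1/L + 1/C; Z_total = 64.68 + j161.9 Ω = 174.4∠68.2° Ω.
Step 4 — Source phasor: V = 10.8∠90.0° V = 0 + j10.8 V.
Step 5 — Current: I = V / Z = 0.05752 + j0.02298 A = 0.06194∠21.8° A.
Step 6 — Complex power: S = V·I* = 0.2482 + j0.6213 VA.
Step 7 — Real power: P = Re(S) = 0.2482 W.
Step 8 — Reactive power: Q = Im(S) = 0.6213 VAR.
Step 9 — Apparent power: |S| = 0.669 VA.
Step 10 — Power factor: PF = P/|S| = 0.371 (lagging).

(a) P = 0.2482 W  (b) Q = 0.6213 VAR  (c) S = 0.669 VA  (d) PF = 0.371 (lagging)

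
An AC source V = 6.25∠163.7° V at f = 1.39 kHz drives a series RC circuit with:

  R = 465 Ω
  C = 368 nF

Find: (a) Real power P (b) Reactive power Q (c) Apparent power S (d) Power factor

Step 1 — Angular frequency: ω = 2π·f = 2π·1390 = 8734 rad/s.
Step 2 — Component impedances:
  R: Z = R = 465 Ω
  C: Z = 1/(jωC) = -j/(ω·C) = 0 - j311.1 Ω
Step 3 — Series combination: Z_total = R + C = 465 - j311.1 Ω = 559.5∠-33.8° Ω.
Step 4 — Source phasor: V = 6.25∠163.7° V = -5.999 + j1.754 V.
Step 5 — Current: I = V / Z = -0.01065 - j0.003357 A = 0.01117∠-162.5° A.
Step 6 — Complex power: S = V·I* = 0.05803 - j0.03883 VA.
Step 7 — Real power: P = Re(S) = 0.05803 W.
Step 8 — Reactive power: Q = Im(S) = -0.03883 VAR.
Step 9 — Apparent power: |S| = 0.06982 VA.
Step 10 — Power factor: PF = P/|S| = 0.8311 (leading).

(a) P = 0.05803 W  (b) Q = -0.03883 VAR  (c) S = 0.06982 VA  (d) PF = 0.8311 (leading)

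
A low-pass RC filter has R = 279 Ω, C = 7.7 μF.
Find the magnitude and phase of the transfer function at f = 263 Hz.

Step 1 — Angular frequency: ω = 2π·263 = 1652 rad/s.
Step 2 — Transfer function: H(jω) = 1/(1 + jωRC).
Step 3 — Denominator: 1 + jωRC = 1 + j·1652·279·7.7e-06 = 1 + j3.55.
Step 4 — H = 0.07352 - j0.261.
Step 5 — Magnitude: |H| = 0.2711 (-11.3 dB); phase: φ = -74.3°.

|H| = 0.2711 (-11.3 dB), φ = -74.3°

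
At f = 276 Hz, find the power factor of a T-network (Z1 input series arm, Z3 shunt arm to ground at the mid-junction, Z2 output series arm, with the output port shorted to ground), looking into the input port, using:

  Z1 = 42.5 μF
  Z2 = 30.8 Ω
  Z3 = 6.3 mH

Step 1 — Angular frequency: ω = 2π·f = 2π·276 = 1734 rad/s.
Step 2 — Component impedances:
  Z1: Z = 1/(jωC) = -j/(ω·C) = 0 - j13.57 Ω
  Z2: Z = R = 30.8 Ω
  Z3: Z = jωL = j·1734·0.0063 = 0 + j10.93 Ω
Step 3 — With the output port shorted to ground, the output series arm Z2 runs from the junction to ground; the shunt arm Z3 also runs from the junction to ground. They appear in parallel: Z3 || Z2 = 3.442 + j9.704 Ω.
Step 4 — Series with input arm Z1: Z_in = Z1 + (Z3 || Z2) = 3.442 - j3.864 Ω = 5.175∠-48.3° Ω.
Step 5 — Power factor: PF = cos(φ) = Re(Z)/|Z| = 3.4422/5.1749 = 0.6652.
Step 6 — Type: Im(Z) = -3.864 ⇒ leading (phase φ = -48.3°).

PF = 0.6652 (leading, φ = -48.3°)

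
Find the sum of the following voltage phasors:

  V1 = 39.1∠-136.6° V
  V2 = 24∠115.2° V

Step 1 — Convert each phasor to rectangular form:
  V1 = 39.1·(cos(-136.6°) + j·sin(-136.6°)) = -28.41 - j26.87 V
  V2 = 24·(cos(115.2°) + j·sin(115.2°)) = -10.22 + j21.72 V
Step 2 — Sum components: V_total = -38.63 - j5.149 V.
Step 3 — Convert to polar: |V_total| = 38.97 V, ∠V_total = -172.4°.

V_total = 38.97∠-172.4° V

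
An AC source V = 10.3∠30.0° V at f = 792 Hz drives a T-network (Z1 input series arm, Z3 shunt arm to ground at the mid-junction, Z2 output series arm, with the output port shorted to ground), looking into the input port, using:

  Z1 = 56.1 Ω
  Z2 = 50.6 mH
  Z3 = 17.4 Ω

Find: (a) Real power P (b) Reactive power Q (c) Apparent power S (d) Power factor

Step 1 — Angular frequency: ω = 2π·f = 2π·792 = 4976 rad/s.
Step 2 — Component impedances:
  Z1: Z = R = 56.1 Ω
  Z2: Z = jωL = j·4976·0.0506 = 0 + j251.8 Ω
  Z3: Z = R = 17.4 Ω
Step 3 — With the output port shorted to ground, the output series arm Z2 runs from the junction to ground; the shunt arm Z3 also runs from the junction to ground. They appear in parallel: Z3 || Z2 = 17.32 + j1.197 Ω.
Step 4 — Series with input arm Z1: Z_in = Z1 + (Z3 || Z2) = 73.42 + j1.197 Ω = 73.43∠0.9° Ω.
Step 5 — Source phasor: V = 10.3∠30.0° V = 8.92 + j5.15 V.
Step 6 — Current: I = V / Z = 0.1226 + j0.06815 A = 0.1403∠29.1° A.
Step 7 — Complex power: S = V·I* = 1.445 + j0.02355 VA.
Step 8 — Real power: P = Re(S) = 1.445 W.
Step 9 — Reactive power: Q = Im(S) = 0.02355 VAR.
Step 10 — Apparent power: |S| = 1.445 VA.
Step 11 — Power factor: PF = P/|S| = 0.9999 (lagging).

(a) P = 1.445 W  (b) Q = 0.02355 VAR  (c) S = 1.445 VA  (d) PF = 0.9999 (lagging)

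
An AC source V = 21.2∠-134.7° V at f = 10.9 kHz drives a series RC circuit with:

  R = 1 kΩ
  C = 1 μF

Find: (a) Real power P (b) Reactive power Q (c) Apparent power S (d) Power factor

Step 1 — Angular frequency: ω = 2π·f = 2π·1.09e+04 = 6.849e+04 rad/s.
Step 2 — Component impedances:
  R: Z = R = 1000 Ω
  C: Z = 1/(jωC) = -j/(ω·C) = 0 - j14.6 Ω
Step 3 — Series combination: Z_total = R + C = 1000 - j14.6 Ω = 1000∠-0.8° Ω.
Step 4 — Source phasor: V = 21.2∠-134.7° V = -14.91 - j15.07 V.
Step 5 — Current: I = V / Z = -0.01469 - j0.01528 A = 0.0212∠-133.9° A.
Step 6 — Complex power: S = V·I* = 0.4493 - j0.006561 VA.
Step 7 — Real power: P = Re(S) = 0.4493 W.
Step 8 — Reactive power: Q = Im(S) = -0.006561 VAR.
Step 9 — Apparent power: |S| = 0.4494 VA.
Step 10 — Power factor: PF = P/|S| = 0.9999 (leading).

(a) P = 0.4493 W  (b) Q = -0.006561 VAR  (c) S = 0.4494 VA  (d) PF = 0.9999 (leading)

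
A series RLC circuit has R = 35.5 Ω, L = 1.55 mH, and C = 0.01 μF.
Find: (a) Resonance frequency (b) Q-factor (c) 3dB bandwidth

Step 1 — Resonance: ω₀ = 1/√(LC) = 1/√(0.00155·1e-08) = 2.54e+05 rad/s.
Step 2 — f₀ = ω₀/(2π) = 4.043e+04 Hz.
Step 3 — Series Q: Q = ω₀L/R = 2.54e+05·0.00155/35.5 = 11.09.
Step 4 — Bandwidth: Δω = ω₀/Q = 2.29e+04 rad/s; BW = Δω/(2π) = 3645 Hz.

(a) f₀ = 4.043e+04 Hz  (b) Q = 11.09  (c) BW = 3645 Hz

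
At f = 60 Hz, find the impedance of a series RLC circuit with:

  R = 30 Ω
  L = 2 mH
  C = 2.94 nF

Step 1 — Angular frequency: ω = 2π·f = 2π·60 = 377 rad/s.
Step 2 — Component impedances:
  R: Z = R = 30 Ω
  L: Z = jωL = j·377·0.002 = 0 + j0.754 Ω
  C: Z = 1/(jωC) = -j/(ω·C) = 0 - j9.022e+05 Ω
Step 3 — Series combination: Z_total = R + L + C = 30 - j9.022e+05 Ω = 9.022e+05∠-90.0° Ω.

Z = 30 - j9.022e+05 Ω = 9.022e+05∠-90.0° Ω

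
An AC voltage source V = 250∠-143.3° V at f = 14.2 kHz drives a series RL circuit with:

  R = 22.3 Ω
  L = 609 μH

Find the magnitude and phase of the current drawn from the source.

Step 1 — Angular frequency: ω = 2π·f = 2π·1.42e+04 = 8.922e+04 rad/s.
Step 2 — Component impedances:
  R: Z = R = 22.3 Ω
  L: Z = jωL = j·8.922e+04·0.000609 = 0 + j54.34 Ω
Step 3 — Series combination: Z_total = R + L = 22.3 + j54.34 Ω = 58.73∠67.7° Ω.
Step 4 — Source phasor: V = 250∠-143.3° V = -200.4 - j149.4 V.
Step 5 — Ohm's law: I = V / Z_total = (-200.4 - j149.4) / (22.3 + j54.34) = -3.649 + j2.191 A.
Step 6 — Convert to polar: |I| = 4.256 A, ∠I = 149.0°.

I = 4.256∠149.0° A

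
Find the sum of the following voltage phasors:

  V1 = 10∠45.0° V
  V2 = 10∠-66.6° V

Step 1 — Convert each phasor to rectangular form:
  V1 = 10·(cos(45.0°) + j·sin(45.0°)) = 7.071 + j7.071 V
  V2 = 10·(cos(-66.6°) + j·sin(-66.6°)) = 3.971 - j9.178 V
Step 2 — Sum components: V_total = 11.04 - j2.106 V.
Step 3 — Convert to polar: |V_total| = 11.24 V, ∠V_total = -10.8°.

V_total = 11.24∠-10.8° V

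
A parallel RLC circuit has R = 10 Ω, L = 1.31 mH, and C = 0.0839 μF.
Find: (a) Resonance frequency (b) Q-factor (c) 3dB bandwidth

Step 1 — Resonance: ω₀ = 1/√(LC) = 1/√(0.00131·8.39e-08) = 9.539e+04 rad/s.
Step 2 — f₀ = ω₀/(2π) = 1.518e+04 Hz.
Step 3 — Parallel Q: Q = R/(ω₀L) = 10/(9.539e+04·0.00131) = 0.08003.
Step 4 — Bandwidth: Δω = ω₀/Q = 1.192e+06 rad/s; BW = Δω/(2π) = 1.897e+05 Hz.

(a) f₀ = 1.518e+04 Hz  (b) Q = 0.08003  (c) BW = 1.897e+05 Hz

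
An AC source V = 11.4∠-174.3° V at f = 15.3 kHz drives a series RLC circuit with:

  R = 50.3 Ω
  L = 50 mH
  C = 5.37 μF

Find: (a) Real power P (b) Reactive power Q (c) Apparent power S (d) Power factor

Step 1 — Angular frequency: ω = 2π·f = 2π·1.53e+04 = 9.613e+04 rad/s.
Step 2 — Component impedances:
  R: Z = R = 50.3 Ω
  L: Z = jωL = j·9.613e+04·0.05 = 0 + j4807 Ω
  C: Z = 1/(jωC) = -j/(ω·C) = 0 - j1.937 Ω
Step 3 — Series combination: Z_total = R + L + C = 50.3 + j4805 Ω = 4805∠89.4° Ω.
Step 4 — Source phasor: V = 11.4∠-174.3° V = -11.34 - j1.132 V.
Step 5 — Current: I = V / Z = -0.0002603 + j0.002358 A = 0.002373∠96.3° A.
Step 6 — Complex power: S = V·I* = 0.0002831 + j0.02705 VA.
Step 7 — Real power: P = Re(S) = 0.0002831 W.
Step 8 — Reactive power: Q = Im(S) = 0.02705 VAR.
Step 9 — Apparent power: |S| = 0.02705 VA.
Step 10 — Power factor: PF = P/|S| = 0.01047 (lagging).

(a) P = 0.0002831 W  (b) Q = 0.02705 VAR  (c) S = 0.02705 VA  (d) PF = 0.01047 (lagging)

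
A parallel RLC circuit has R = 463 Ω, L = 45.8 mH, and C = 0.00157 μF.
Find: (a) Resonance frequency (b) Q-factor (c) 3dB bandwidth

Step 1 — Resonance: ω₀ = 1/√(LC) = 1/√(0.0458·1.57e-09) = 1.179e+05 rad/s.
Step 2 — f₀ = ω₀/(2π) = 1.877e+04 Hz.
Step 3 — Parallel Q: Q = R/(ω₀L) = 463/(1.179e+05·0.0458) = 0.08572.
Step 4 — Bandwidth: Δω = ω₀/Q = 1.376e+06 rad/s; BW = Δω/(2π) = 2.189e+05 Hz.

(a) f₀ = 1.877e+04 Hz  (b) Q = 0.08572  (c) BW = 2.189e+05 Hz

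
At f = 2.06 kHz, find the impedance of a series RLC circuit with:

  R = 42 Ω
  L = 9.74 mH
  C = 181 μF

Step 1 — Angular frequency: ω = 2π·f = 2π·2060 = 1.294e+04 rad/s.
Step 2 — Component impedances:
  R: Z = R = 42 Ω
  L: Z = jωL = j·1.294e+04·0.00974 = 0 + j126.1 Ω
  C: Z = 1/(jωC) = -j/(ω·C) = 0 - j0.4268 Ω
Step 3 — Series combination: Z_total = R + L + C = 42 + j125.6 Ω = 132.5∠71.5° Ω.

Z = 42 + j125.6 Ω = 132.5∠71.5° Ω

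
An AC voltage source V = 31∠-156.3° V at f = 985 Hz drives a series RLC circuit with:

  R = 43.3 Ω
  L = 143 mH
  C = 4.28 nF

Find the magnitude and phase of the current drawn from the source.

Step 1 — Angular frequency: ω = 2π·f = 2π·985 = 6189 rad/s.
Step 2 — Component impedances:
  R: Z = R = 43.3 Ω
  L: Z = jωL = j·6189·0.143 = 0 + j885 Ω
  C: Z = 1/(jωC) = -j/(ω·C) = 0 - j3.775e+04 Ω
Step 3 — Series combination: Z_total = R + L + C = 43.3 - j3.687e+04 Ω = 3.687e+04∠-89.9° Ω.
Step 4 — Source phasor: V = 31∠-156.3° V = -28.39 - j12.46 V.
Step 5 — Ohm's law: I = V / Z_total = (-28.39 - j12.46) / (43.3 - j3.687e+04) = 0.0003371 - j0.0007703 A.
Step 6 — Convert to polar: |I| = 0.0008409 A, ∠I = -66.4°.

I = 0.0008409∠-66.4° A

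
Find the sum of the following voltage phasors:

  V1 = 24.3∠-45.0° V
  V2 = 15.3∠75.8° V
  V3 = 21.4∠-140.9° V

Step 1 — Convert each phasor to rectangular form:
  V1 = 24.3·(cos(-45.0°) + j·sin(-45.0°)) = 17.18 - j17.18 V
  V2 = 15.3·(cos(75.8°) + j·sin(75.8°)) = 3.753 + j14.83 V
  V3 = 21.4·(cos(-140.9°) + j·sin(-140.9°)) = -16.61 - j13.5 V
Step 2 — Sum components: V_total = 4.329 - j15.85 V.
Step 3 — Convert to polar: |V_total| = 16.43 V, ∠V_total = -74.7°.

V_total = 16.43∠-74.7° V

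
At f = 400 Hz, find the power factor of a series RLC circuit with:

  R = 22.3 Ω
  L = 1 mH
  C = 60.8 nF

Step 1 — Angular frequency: ω = 2π·f = 2π·400 = 2513 rad/s.
Step 2 — Component impedances:
  R: Z = R = 22.3 Ω
  L: Z = jωL = j·2513·0.001 = 0 + j2.513 Ω
  C: Z = 1/(jωC) = -j/(ω·C) = 0 - j6544 Ω
Step 3 — Series combination: Z_total = R + L + C = 22.3 - j6542 Ω = 6542∠-89.8° Ω.
Step 4 — Power factor: PF = cos(φ) = Re(Z)/|Z| = 22.3/6542 = 0.003409.
Step 5 — Type: Im(Z) = -6542 ⇒ leading (phase φ = -89.8°).

PF = 0.003409 (leading, φ = -89.8°)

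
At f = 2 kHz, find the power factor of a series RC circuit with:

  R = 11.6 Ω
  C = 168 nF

Step 1 — Angular frequency: ω = 2π·f = 2π·2000 = 1.257e+04 rad/s.
Step 2 — Component impedances:
  R: Z = R = 11.6 Ω
  C: Z = 1/(jωC) = -j/(ω·C) = 0 - j473.7 Ω
Step 3 — Series combination: Z_total = R + C = 11.6 - j473.7 Ω = 473.8∠-88.6° Ω.
Step 4 — Power factor: PF = cos(φ) = Re(Z)/|Z| = 11.6/473.8 = 0.02448.
Step 5 — Type: Im(Z) = -473.7 ⇒ leading (phase φ = -88.6°).

PF = 0.02448 (leading, φ = -88.6°)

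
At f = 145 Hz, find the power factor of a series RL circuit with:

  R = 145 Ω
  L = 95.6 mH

Step 1 — Angular frequency: ω = 2π·f = 2π·145 = 911.1 rad/s.
Step 2 — Component impedances:
  R: Z = R = 145 Ω
  L: Z = jωL = j·911.1·0.0956 = 0 + j87.1 Ω
Step 3 — Series combination: Z_total = R + L = 145 + j87.1 Ω = 169.1∠31.0° Ω.
Step 4 — Power factor: PF = cos(φ) = Re(Z)/|Z| = 145/169.15 = 0.8572.
Step 5 — Type: Im(Z) = 87.1 ⇒ lagging (phase φ = 31.0°).

PF = 0.8572 (lagging, φ = 31.0°)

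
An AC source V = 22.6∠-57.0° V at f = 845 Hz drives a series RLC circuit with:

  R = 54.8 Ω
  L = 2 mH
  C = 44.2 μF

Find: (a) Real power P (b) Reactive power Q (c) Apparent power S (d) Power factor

Step 1 — Angular frequency: ω = 2π·f = 2π·845 = 5309 rad/s.
Step 2 — Component impedances:
  R: Z = R = 54.8 Ω
  L: Z = jωL = j·5309·0.002 = 0 + j10.62 Ω
  C: Z = 1/(jωC) = -j/(ω·C) = 0 - j4.261 Ω
Step 3 — Series combination: Z_total = R + L + C = 54.8 + j6.357 Ω = 55.17∠6.6° Ω.
Step 4 — Source phasor: V = 22.6∠-57.0° V = 12.31 - j18.95 V.
Step 5 — Current: I = V / Z = 0.182 - j0.367 A = 0.4097∠-63.6° A.
Step 6 — Complex power: S = V·I* = 9.197 + j1.067 VA.
Step 7 — Real power: P = Re(S) = 9.197 W.
Step 8 — Reactive power: Q = Im(S) = 1.067 VAR.
Step 9 — Apparent power: |S| = 9.258 VA.
Step 10 — Power factor: PF = P/|S| = 0.9933 (lagging).

(a) P = 9.197 W  (b) Q = 1.067 VAR  (c) S = 9.258 VA  (d) PF = 0.9933 (lagging)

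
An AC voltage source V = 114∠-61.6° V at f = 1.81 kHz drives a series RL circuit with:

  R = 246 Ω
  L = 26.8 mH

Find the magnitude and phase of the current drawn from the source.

Step 1 — Angular frequency: ω = 2π·f = 2π·1810 = 1.137e+04 rad/s.
Step 2 — Component impedances:
  R: Z = R = 246 Ω
  L: Z = jωL = j·1.137e+04·0.0268 = 0 + j304.8 Ω
Step 3 — Series combination: Z_total = R + L = 246 + j304.8 Ω = 391.7∠51.1° Ω.
Step 4 — Source phasor: V = 114∠-61.6° V = 54.22 - j100.3 V.
Step 5 — Ohm's law: I = V / Z_total = (54.22 - j100.3) / (246 + j304.8) = -0.1123 - j0.2685 A.
Step 6 — Convert to polar: |I| = 0.2911 A, ∠I = -112.7°.

I = 0.2911∠-112.7° A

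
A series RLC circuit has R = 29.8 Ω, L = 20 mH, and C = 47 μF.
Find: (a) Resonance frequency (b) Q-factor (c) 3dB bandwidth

Step 1 — Resonance: ω₀ = 1/√(LC) = 1/√(0.02·4.7e-05) = 1031 rad/s.
Step 2 — f₀ = ω₀/(2π) = 164.2 Hz.
Step 3 — Series Q: Q = ω₀L/R = 1031·0.02/29.8 = 0.6922.
Step 4 — Bandwidth: Δω = ω₀/Q = 1490 rad/s; BW = Δω/(2π) = 237.1 Hz.

(a) f₀ = 164.2 Hz  (b) Q = 0.6922  (c) BW = 237.1 Hz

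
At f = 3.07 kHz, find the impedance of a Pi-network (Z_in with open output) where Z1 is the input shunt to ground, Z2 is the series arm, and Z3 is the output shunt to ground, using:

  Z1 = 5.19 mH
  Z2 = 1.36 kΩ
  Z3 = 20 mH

Step 1 — Angular frequency: ω = 2π·f = 2π·3070 = 1.929e+04 rad/s.
Step 2 — Component impedances:
  Z1: Z = jωL = j·1.929e+04·0.00519 = 0 + j100.1 Ω
  Z2: Z = R = 1360 Ω
  Z3: Z = jωL = j·1.929e+04·0.02 = 0 + j385.8 Ω
Step 3 — With open output, the series arm Z2 and the output shunt Z3 appear in series to ground: Z2 + Z3 = 1360 + j385.8 Ω.
Step 4 — Parallel with input shunt Z1: Z_in = Z1 || (Z2 + Z3) = 6.535 + j97.78 Ω = 98∠86.2° Ω.

Z = 6.535 + j97.78 Ω = 98∠86.2° Ω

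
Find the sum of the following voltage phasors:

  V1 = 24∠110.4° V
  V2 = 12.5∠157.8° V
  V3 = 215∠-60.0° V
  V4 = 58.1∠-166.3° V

Step 1 — Convert each phasor to rectangular form:
  V1 = 24·(cos(110.4°) + j·sin(110.4°)) = -8.366 + j22.49 V
  V2 = 12.5·(cos(157.8°) + j·sin(157.8°)) = -11.57 + j4.723 V
  V3 = 215·(cos(-60.0°) + j·sin(-60.0°)) = 107.5 - j186.2 V
  V4 = 58.1·(cos(-166.3°) + j·sin(-166.3°)) = -56.45 - j13.76 V
Step 2 — Sum components: V_total = 31.11 - j172.7 V.
Step 3 — Convert to polar: |V_total| = 175.5 V, ∠V_total = -79.8°.

V_total = 175.5∠-79.8° V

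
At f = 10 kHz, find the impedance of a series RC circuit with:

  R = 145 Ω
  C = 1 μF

Step 1 — Angular frequency: ω = 2π·f = 2π·1e+04 = 6.283e+04 rad/s.
Step 2 — Component impedances:
  R: Z = R = 145 Ω
  C: Z = 1/(jωC) = -j/(ω·C) = 0 - j15.92 Ω
Step 3 — Series combination: Z_total = R + C = 145 - j15.92 Ω = 145.9∠-6.3° Ω.

Z = 145 - j15.92 Ω = 145.9∠-6.3° Ω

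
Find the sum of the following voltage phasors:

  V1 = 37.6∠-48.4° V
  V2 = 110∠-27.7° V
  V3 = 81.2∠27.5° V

Step 1 — Convert each phasor to rectangular form:
  V1 = 37.6·(cos(-48.4°) + j·sin(-48.4°)) = 24.96 - j28.12 V
  V2 = 110·(cos(-27.7°) + j·sin(-27.7°)) = 97.39 - j51.13 V
  V3 = 81.2·(cos(27.5°) + j·sin(27.5°)) = 72.03 + j37.49 V
Step 2 — Sum components: V_total = 194.4 - j41.76 V.
Step 3 — Convert to polar: |V_total| = 198.8 V, ∠V_total = -12.1°.

V_total = 198.8∠-12.1° V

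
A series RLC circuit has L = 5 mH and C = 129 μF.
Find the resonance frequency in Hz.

Step 1 — Resonance condition Im(Z)=0 gives ω₀ = 1/√(LC).
Step 2 — ω₀ = 1/√(0.005·0.000129) = 1245 rad/s.
Step 3 — f₀ = ω₀/(2π) = 198.2 Hz.

f₀ = 198.2 Hz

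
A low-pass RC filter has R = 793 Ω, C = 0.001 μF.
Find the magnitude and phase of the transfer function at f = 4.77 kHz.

Step 1 — Angular frequency: ω = 2π·4770 = 2.997e+04 rad/s.
Step 2 — Transfer function: H(jω) = 1/(1 + jωRC).
Step 3 — Denominator: 1 + jωRC = 1 + j·2.997e+04·793·1e-09 = 1 + j0.02377.
Step 4 — H = 0.9994 - j0.02375.
Step 5 — Magnitude: |H| = 0.9997 (-0.0 dB); phase: φ = -1.4°.

|H| = 0.9997 (-0.0 dB), φ = -1.4°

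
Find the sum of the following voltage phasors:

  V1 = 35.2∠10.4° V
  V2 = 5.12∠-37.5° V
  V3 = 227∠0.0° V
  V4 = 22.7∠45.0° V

Step 1 — Convert each phasor to rectangular form:
  V1 = 35.2·(cos(10.4°) + j·sin(10.4°)) = 34.62 + j6.354 V
  V2 = 5.12·(cos(-37.5°) + j·sin(-37.5°)) = 4.062 - j3.117 V
  V3 = 227·(cos(0.0°) + j·sin(0.0°)) = 227 V
  V4 = 22.7·(cos(45.0°) + j·sin(45.0°)) = 16.05 + j16.05 V
Step 2 — Sum components: V_total = 281.7 + j19.29 V.
Step 3 — Convert to polar: |V_total| = 282.4 V, ∠V_total = 3.9°.

V_total = 282.4∠3.9° V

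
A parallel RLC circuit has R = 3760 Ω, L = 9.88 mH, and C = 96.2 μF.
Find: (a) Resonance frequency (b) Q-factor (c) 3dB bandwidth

Step 1 — Resonance: ω₀ = 1/√(LC) = 1/√(0.00988·9.62e-05) = 1026 rad/s.
Step 2 — f₀ = ω₀/(2π) = 163.3 Hz.
Step 3 — Parallel Q: Q = R/(ω₀L) = 3760/(1026·0.00988) = 371.
Step 4 — Bandwidth: Δω = ω₀/Q = 2.765 rad/s; BW = Δω/(2π) = 0.44 Hz.

(a) f₀ = 163.3 Hz  (b) Q = 371  (c) BW = 0.44 Hz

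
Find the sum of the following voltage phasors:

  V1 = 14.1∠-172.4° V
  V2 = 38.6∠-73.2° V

Step 1 — Convert each phasor to rectangular form:
  V1 = 14.1·(cos(-172.4°) + j·sin(-172.4°)) = -13.98 - j1.865 V
  V2 = 38.6·(cos(-73.2°) + j·sin(-73.2°)) = 11.16 - j36.95 V
Step 2 — Sum components: V_total = -2.82 - j38.82 V.
Step 3 — Convert to polar: |V_total| = 38.92 V, ∠V_total = -94.2°.

V_total = 38.92∠-94.2° V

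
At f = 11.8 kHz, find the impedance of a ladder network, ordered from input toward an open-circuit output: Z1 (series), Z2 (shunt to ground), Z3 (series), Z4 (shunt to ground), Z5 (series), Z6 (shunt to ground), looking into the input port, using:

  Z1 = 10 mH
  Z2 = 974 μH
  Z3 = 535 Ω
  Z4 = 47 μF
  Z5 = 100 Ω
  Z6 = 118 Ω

Step 1 — Angular frequency: ω = 2π·f = 2π·1.18e+04 = 7.414e+04 rad/s.
Step 2 — Component impedances:
  Z1: Z = jωL = j·7.414e+04·0.01 = 0 + j741.4 Ω
  Z2: Z = jωL = j·7.414e+04·0.000974 = 0 + j72.21 Ω
  Z3: Z = R = 535 Ω
  Z4: Z = 1/(jωC) = -j/(ω·C) = 0 - j0.287 Ω
  Z5: Z = R = 100 Ω
  Z6: Z = R = 118 Ω
Step 3 — Ladder network (open output): work backward from the far end, alternating series and parallel combinations. Z_in = 9.574 + j812.3 Ω = 812.4∠89.3° Ω.

Z = 9.574 + j812.3 Ω = 812.4∠89.3° Ω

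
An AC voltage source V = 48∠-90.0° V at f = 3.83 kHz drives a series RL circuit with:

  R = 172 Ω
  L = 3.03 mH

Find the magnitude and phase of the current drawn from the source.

Step 1 — Angular frequency: ω = 2π·f = 2π·3830 = 2.406e+04 rad/s.
Step 2 — Component impedances:
  R: Z = R = 172 Ω
  L: Z = jωL = j·2.406e+04·0.00303 = 0 + j72.92 Ω
Step 3 — Series combination: Z_total = R + L = 172 + j72.92 Ω = 186.8∠23.0° Ω.
Step 4 — Source phasor: V = 48∠-90.0° V = 0 - j48 V.
Step 5 — Ohm's law: I = V / Z_total = (0 - j48) / (172 + j72.92) = -0.1003 - j0.2366 A.
Step 6 — Convert to polar: |I| = 0.2569 A, ∠I = -113.0°.

I = 0.2569∠-113.0° A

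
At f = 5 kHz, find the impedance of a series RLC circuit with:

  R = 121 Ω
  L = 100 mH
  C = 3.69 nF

Step 1 — Angular frequency: ω = 2π·f = 2π·5000 = 3.142e+04 rad/s.
Step 2 — Component impedances:
  R: Z = R = 121 Ω
  L: Z = jωL = j·3.142e+04·0.1 = 0 + j3142 Ω
  C: Z = 1/(jωC) = -j/(ω·C) = 0 - j8626 Ω
Step 3 — Series combination: Z_total = R + L + C = 121 - j5485 Ω = 5486∠-88.7° Ω.

Z = 121 - j5485 Ω = 5486∠-88.7° Ω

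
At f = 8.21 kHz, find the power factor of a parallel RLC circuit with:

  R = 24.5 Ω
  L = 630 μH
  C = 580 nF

Step 1 — Angular frequency: ω = 2π·f = 2π·8210 = 5.158e+04 rad/s.
Step 2 — Component impedances:
  R: Z = R = 24.5 Ω
  L: Z = jωL = j·5.158e+04·0.00063 = 0 + j32.5 Ω
  C: Z = 1/(jωC) = -j/(ω·C) = 0 - j33.42 Ω
Step 3 — Parallel combination: 1/Z_total = 1/R + 1/L + 1/C; Z_total = 24.49 + j0.5108 Ω = 24.49∠1.2° Ω.
Step 4 — Power factor: PF = cos(φ) = Re(Z)/|Z| = 24.489/24.495 = 0.9998.
Step 5 — Type: Im(Z) = 0.5108 ⇒ lagging (phase φ = 1.2°).

PF = 0.9998 (lagging, φ = 1.2°)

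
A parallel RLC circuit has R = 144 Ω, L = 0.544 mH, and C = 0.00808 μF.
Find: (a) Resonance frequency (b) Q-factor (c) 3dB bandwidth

Step 1 — Resonance: ω₀ = 1/√(LC) = 1/√(0.000544·8.08e-09) = 4.77e+05 rad/s.
Step 2 — f₀ = ω₀/(2π) = 7.591e+04 Hz.
Step 3 — Parallel Q: Q = R/(ω₀L) = 144/(4.77e+05·0.000544) = 0.555.
Step 4 — Bandwidth: Δω = ω₀/Q = 8.595e+05 rad/s; BW = Δω/(2π) = 1.368e+05 Hz.

(a) f₀ = 7.591e+04 Hz  (b) Q = 0.555  (c) BW = 1.368e+05 Hz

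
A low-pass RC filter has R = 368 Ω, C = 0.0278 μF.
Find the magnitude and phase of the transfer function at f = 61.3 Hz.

Step 1 — Angular frequency: ω = 2π·61.3 = 385.2 rad/s.
Step 2 — Transfer function: H(jω) = 1/(1 + jωRC).
Step 3 — Denominator: 1 + jωRC = 1 + j·385.2·368·2.78e-08 = 1 + j0.00394.
Step 4 — H = 1 - j0.00394.
Step 5 — Magnitude: |H| = 1 (-0.0 dB); phase: φ = -0.2°.

|H| = 1 (-0.0 dB), φ = -0.2°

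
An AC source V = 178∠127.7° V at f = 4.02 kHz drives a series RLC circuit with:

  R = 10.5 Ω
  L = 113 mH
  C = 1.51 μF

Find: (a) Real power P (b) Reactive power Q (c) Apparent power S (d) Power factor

Step 1 — Angular frequency: ω = 2π·f = 2π·4020 = 2.526e+04 rad/s.
Step 2 — Component impedances:
  R: Z = R = 10.5 Ω
  L: Z = jωL = j·2.526e+04·0.113 = 0 + j2854 Ω
  C: Z = 1/(jωC) = -j/(ω·C) = 0 - j26.22 Ω
Step 3 — Series combination: Z_total = R + L + C = 10.5 + j2828 Ω = 2828∠89.8° Ω.
Step 4 — Source phasor: V = 178∠127.7° V = -108.9 + j140.8 V.
Step 5 — Current: I = V / Z = 0.04966 + j0.03868 A = 0.06294∠37.9° A.
Step 6 — Complex power: S = V·I* = 0.0416 + j11.2 VA.
Step 7 — Real power: P = Re(S) = 0.0416 W.
Step 8 — Reactive power: Q = Im(S) = 11.2 VAR.
Step 9 — Apparent power: |S| = 11.2 VA.
Step 10 — Power factor: PF = P/|S| = 0.003713 (lagging).

(a) P = 0.0416 W  (b) Q = 11.2 VAR  (c) S = 11.2 VA  (d) PF = 0.003713 (lagging)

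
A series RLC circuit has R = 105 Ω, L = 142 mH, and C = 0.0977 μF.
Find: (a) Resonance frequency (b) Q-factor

Step 1 — Resonance condition Im(Z)=0 gives ω₀ = 1/√(LC).
Step 2 — ω₀ = 1/√(0.142·9.77e-08) = 8490 rad/s.
Step 3 — f₀ = ω₀/(2π) = 1351 Hz.
Step 4 — Series Q: Q = ω₀L/R = 8490·0.142/105 = 11.48.

(a) f₀ = 1351 Hz  (b) Q = 11.48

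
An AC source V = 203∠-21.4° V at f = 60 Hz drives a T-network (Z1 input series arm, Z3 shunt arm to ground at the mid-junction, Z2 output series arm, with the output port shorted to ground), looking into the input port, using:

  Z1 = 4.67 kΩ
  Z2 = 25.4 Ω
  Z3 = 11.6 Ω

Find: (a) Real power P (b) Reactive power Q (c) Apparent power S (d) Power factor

Step 1 — Angular frequency: ω = 2π·f = 2π·60 = 377 rad/s.
Step 2 — Component impedances:
  Z1: Z = R = 4670 Ω
  Z2: Z = R = 25.4 Ω
  Z3: Z = R = 11.6 Ω
Step 3 — With the output port shorted to ground, the output series arm Z2 runs from the junction to ground; the shunt arm Z3 also runs from the junction to ground. They appear in parallel: Z3 || Z2 = 7.963 Ω.
Step 4 — Series with input arm Z1: Z_in = Z1 + (Z3 || Z2) = 4678 Ω = 4678∠0.0° Ω.
Step 5 — Source phasor: V = 203∠-21.4° V = 189 - j74.07 V.
Step 6 — Current: I = V / Z = 0.0404 - j0.01583 A = 0.04339∠-21.4° A.
Step 7 — Complex power: S = V·I* = 8.809 VA.
Step 8 — Real power: P = Re(S) = 8.809 W.
Step 9 — Reactive power: Q = Im(S) = 0 VAR.
Step 10 — Apparent power: |S| = 8.809 VA.
Step 11 — Power factor: PF = P/|S| = 1 (unity).

(a) P = 8.809 W  (b) Q = 0 VAR  (c) S = 8.809 VA  (d) PF = 1 (unity)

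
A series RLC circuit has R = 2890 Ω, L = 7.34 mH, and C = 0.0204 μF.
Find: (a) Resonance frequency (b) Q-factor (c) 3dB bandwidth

Step 1 — Resonance condition Im(Z)=0 gives ω₀ = 1/√(LC).
Step 2 — ω₀ = 1/√(0.00734·2.04e-08) = 8.172e+04 rad/s.
Step 3 — f₀ = ω₀/(2π) = 1.301e+04 Hz.
Step 4 — Series Q: Q = ω₀L/R = 8.172e+04·0.00734/2890 = 0.2076.
Step 5 — 3dB bandwidth: Δω = ω₀/Q = 3.937e+05 rad/s; BW = Δω/(2π) = 6.266e+04 Hz.

(a) f₀ = 1.301e+04 Hz  (b) Q = 0.2076  (c) BW = 6.266e+04 Hz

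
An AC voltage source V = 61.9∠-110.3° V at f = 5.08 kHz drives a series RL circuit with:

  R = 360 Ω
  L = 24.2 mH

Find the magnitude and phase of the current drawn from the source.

Step 1 — Angular frequency: ω = 2π·f = 2π·5080 = 3.192e+04 rad/s.
Step 2 — Component impedances:
  R: Z = R = 360 Ω
  L: Z = jωL = j·3.192e+04·0.0242 = 0 + j772.4 Ω
Step 3 — Series combination: Z_total = R + L = 360 + j772.4 Ω = 852.2∠65.0° Ω.
Step 4 — Source phasor: V = 61.9∠-110.3° V = -21.48 - j58.06 V.
Step 5 — Ohm's law: I = V / Z_total = (-21.48 - j58.06) / (360 + j772.4) = -0.07239 - j0.005937 A.
Step 6 — Convert to polar: |I| = 0.07264 A, ∠I = -175.3°.

I = 0.07264∠-175.3° A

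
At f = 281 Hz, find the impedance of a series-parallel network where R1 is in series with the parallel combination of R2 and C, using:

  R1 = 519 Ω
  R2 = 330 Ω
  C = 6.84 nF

Step 1 — Angular frequency: ω = 2π·f = 2π·281 = 1766 rad/s.
Step 2 — Component impedances:
  R1: Z = R = 519 Ω
  R2: Z = R = 330 Ω
  C: Z = 1/(jωC) = -j/(ω·C) = 0 - j8.281e+04 Ω
Step 3 — Parallel branch: R2 || C = 1/(1/R2 + 1/C) = 330 - j1.315 Ω.
Step 4 — Series with R1: Z_total = R1 + (R2 || C) = 849 - j1.315 Ω = 849∠-0.1° Ω.

Z = 849 - j1.315 Ω = 849∠-0.1° Ω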